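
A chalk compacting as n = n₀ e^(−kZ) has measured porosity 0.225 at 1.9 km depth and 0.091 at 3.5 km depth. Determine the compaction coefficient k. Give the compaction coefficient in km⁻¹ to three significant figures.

Athy: n(Z) = n₀ e^(−kZ) ⇒ n₁/n₂ = e^{k(Z₂−Z₁)} ⇒ k = ln(n₁/n₂)/(Z₂−Z₁)
k = ln(0.225/0.091) / (3.5 − 1.9) = ln(2.473) / 1.6 = 0.9052 / 1.6 = 0.5658 km⁻¹

0.566 km⁻¹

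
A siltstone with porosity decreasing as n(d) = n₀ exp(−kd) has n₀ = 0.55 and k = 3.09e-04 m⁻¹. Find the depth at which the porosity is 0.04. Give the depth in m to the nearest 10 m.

Working in km (1 km = 1000 m; k in km⁻¹ = k in m⁻¹ × 1000):
Invert Athy's law: d = ln(n₀/n) / k
d = ln(0.55/0.04) / 0.309 = ln(13.75) / 0.309 = 2.6210 / 0.309 = 8.482 km

8480 m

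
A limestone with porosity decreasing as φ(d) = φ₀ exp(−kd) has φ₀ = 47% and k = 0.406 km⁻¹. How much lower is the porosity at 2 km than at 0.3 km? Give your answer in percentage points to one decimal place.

φ(0.3) = 0.47·e^(−0.406×0.3) = 0.4161
φ(2) = 0.47·e^(−0.406×2) = 0.2087
Δφ = 0.4161 − 0.2087 = 0.2074

20.7 percentage points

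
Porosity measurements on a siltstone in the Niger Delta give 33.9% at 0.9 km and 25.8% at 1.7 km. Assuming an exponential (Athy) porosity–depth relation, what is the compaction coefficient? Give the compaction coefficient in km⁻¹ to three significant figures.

0.341 km⁻¹

Athy: φ(d) = φ₀ e^(−cd) ⇒ φ₁/φ₂ = e^{c(d₂−d₁)} ⇒ c = ln(φ₁/φ₂)/(d₂−d₁)
c = ln(0.339/0.258) / (1.7 − 0.9) = ln(1.314) / 0.8 = 0.2730 / 0.8 = 0.3413 km⁻¹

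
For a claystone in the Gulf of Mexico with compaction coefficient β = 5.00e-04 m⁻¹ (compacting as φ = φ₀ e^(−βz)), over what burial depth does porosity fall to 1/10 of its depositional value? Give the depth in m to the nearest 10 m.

Working in km (1 km = 1000 m; β in km⁻¹ = β in m⁻¹ × 1000):
φ/φ₀ = 1/10 ⇒ exp(−β·z) = 1/10 ⇒ z = ln(10) / β
z = 2.3026 / 0.5 = 4.605 km

4610 m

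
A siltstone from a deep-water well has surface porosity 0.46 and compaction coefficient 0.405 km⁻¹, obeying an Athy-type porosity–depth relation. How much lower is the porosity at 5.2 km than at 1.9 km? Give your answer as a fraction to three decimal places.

0.157

φ(1.9) = 0.46·e^(−0.405×1.9) = 0.2131
φ(5.2) = 0.46·e^(−0.405×5.2) = 0.0560
Δφ = 0.2131 − 0.0560 = 0.1571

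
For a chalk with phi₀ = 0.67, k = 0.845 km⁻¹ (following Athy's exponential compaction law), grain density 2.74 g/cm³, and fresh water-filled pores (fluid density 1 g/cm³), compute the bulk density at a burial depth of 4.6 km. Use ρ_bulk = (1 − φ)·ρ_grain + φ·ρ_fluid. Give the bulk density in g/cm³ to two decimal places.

Porosity at depth: phi = 0.67·exp(−0.845×4.6) = 0.67×0.0205 = 0.0137
Bulk density: ρ_b = (1−phi)ρ_g + phi·ρ_f = 0.9863×2.74 + 0.0137×1
       = 2.702 + 0.014 = 2.716 g/cm³

2.72 g/cm³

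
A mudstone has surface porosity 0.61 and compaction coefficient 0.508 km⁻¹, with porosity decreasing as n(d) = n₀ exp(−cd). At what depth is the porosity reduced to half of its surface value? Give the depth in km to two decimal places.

n/n₀ = 1/2 ⇒ exp(−c·d) = 1/2 ⇒ d = ln(2) / c
d = 0.6931 / 0.508 = 1.364 km

1.36 km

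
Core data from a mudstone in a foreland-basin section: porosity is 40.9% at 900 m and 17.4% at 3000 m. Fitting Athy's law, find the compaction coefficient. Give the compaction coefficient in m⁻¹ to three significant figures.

Working in km (1 km = 1000 m; k in km⁻¹ = k in m⁻¹ × 1000):
Athy: phi(z) = phi₀ e^(−kz) ⇒ phi₁/phi₂ = e^{k(z₂−z₁)} ⇒ k = ln(phi₁/phi₂)/(z₂−z₁)
k = ln(0.409/0.174) / (3 − 0.9) = ln(2.351) / 2.1 = 0.8547 / 2.1 = 0.407 km⁻¹

0.000407 m⁻¹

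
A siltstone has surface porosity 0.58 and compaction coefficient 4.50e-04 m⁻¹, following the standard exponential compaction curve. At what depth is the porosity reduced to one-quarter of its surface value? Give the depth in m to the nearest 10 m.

Working in km (1 km = 1000 m; k in km⁻¹ = k in m⁻¹ × 1000):
n/n₀ = 1/4 ⇒ exp(−k·d) = 1/4 ⇒ d = ln(4) / k
d = 1.3863 / 0.45 = 3.081 km

3080 m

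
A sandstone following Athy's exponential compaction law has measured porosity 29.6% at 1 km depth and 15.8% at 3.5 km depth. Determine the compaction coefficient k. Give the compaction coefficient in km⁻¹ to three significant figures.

Athy: n(z) = n₀ e^(−kz) ⇒ n₁/n₂ = e^{k(z₂−z₁)} ⇒ k = ln(n₁/n₂)/(z₂−z₁)
k = ln(0.296/0.158) / (3.5 − 1) = ln(1.873) / 2.5 = 0.6278 / 2.5 = 0.2511 km⁻¹

0.251 km⁻¹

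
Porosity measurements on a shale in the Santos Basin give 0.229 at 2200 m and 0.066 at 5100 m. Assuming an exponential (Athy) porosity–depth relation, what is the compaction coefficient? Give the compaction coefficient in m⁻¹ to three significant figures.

Working in km (1 km = 1000 m; c in km⁻¹ = c in m⁻¹ × 1000):
Athy: φ(d) = φ₀ e^(−cd) ⇒ φ₁/φ₂ = e^{c(d₂−d₁)} ⇒ c = ln(φ₁/φ₂)/(d₂−d₁)
c = ln(0.229/0.066) / (5.1 − 2.2) = ln(3.47) / 2.9 = 1.2441 / 2.9 = 0.429 km⁻¹

0.000429 m⁻¹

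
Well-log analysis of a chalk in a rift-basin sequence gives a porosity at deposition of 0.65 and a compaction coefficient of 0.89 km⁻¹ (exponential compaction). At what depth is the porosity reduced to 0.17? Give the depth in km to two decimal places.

1.51 km

Invert Athy's law: d = ln(n₀/n) / c
d = ln(0.65/0.17) / 0.89 = ln(3.824) / 0.89 = 1.3412 / 0.89 = 1.507 km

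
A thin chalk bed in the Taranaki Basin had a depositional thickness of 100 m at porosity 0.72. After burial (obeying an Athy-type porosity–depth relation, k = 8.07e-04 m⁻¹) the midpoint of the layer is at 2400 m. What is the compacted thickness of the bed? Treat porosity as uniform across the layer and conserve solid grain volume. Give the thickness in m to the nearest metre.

Working in km (1 km = 1000 m; k in km⁻¹ = k in m⁻¹ × 1000):
Porosity at 2.4 km: phi = 0.72·exp(−0.807×2.4) = 0.1038
Solid-volume conservation: h(1−phi) = h₀(1−phi₀) ⇒ h = h₀·(1−phi₀)/(1−phi)
h = 0.1 × (1 − 0.72)/(1 − 0.1038) = 0.1 × 0.3124 = 0.0312 km

31 m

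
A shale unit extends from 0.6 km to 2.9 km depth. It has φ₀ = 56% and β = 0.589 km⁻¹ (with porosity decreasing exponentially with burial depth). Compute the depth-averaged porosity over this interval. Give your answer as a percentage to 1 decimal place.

⟨φ⟩ = (1/(z₂−z₁)) ∫ φ₀ e^(−βz) dz = φ₀·(e^(−β·z₁) − e^(−β·z₂)) / (β·(z₂−z₁))
e^(−0.589×0.6) = 0.7023; e^(−0.589×2.9) = 0.1812
⟨φ⟩ = 0.56 × (0.7023 − 0.1812) / (0.589 × 2.3) = 0.56 × 0.3847 = 0.2154

21.5%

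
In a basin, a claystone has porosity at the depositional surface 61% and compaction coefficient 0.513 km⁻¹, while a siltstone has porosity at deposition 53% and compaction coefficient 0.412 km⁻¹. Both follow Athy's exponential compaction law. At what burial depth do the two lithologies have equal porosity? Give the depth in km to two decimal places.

1.39 km

Set n₀ₐ e^(−βₐd) = n₀ᵦ e^(−βᵦd) ⇒ ln(n₀ₐ/n₀ᵦ) = (βₐ − βᵦ)·d
d = ln(0.61/0.53) / (0.513 − 0.412) = 0.1406 / 0.101 = 1.392 km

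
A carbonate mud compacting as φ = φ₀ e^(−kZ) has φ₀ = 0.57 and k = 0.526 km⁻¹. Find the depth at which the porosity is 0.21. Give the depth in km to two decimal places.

1.90 km

Invert Athy's law: Z = ln(φ₀/φ) / k
Z = ln(0.57/0.21) / 0.526 = ln(2.714) / 0.526 = 0.9985 / 0.526 = 1.898 km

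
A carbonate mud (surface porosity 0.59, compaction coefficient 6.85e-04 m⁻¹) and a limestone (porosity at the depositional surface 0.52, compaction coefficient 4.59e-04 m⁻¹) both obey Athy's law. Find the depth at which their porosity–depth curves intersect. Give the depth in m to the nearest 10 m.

Working in km (1 km = 1000 m; k in km⁻¹ = k in m⁻¹ × 1000):
Set n₀ₐ e^(−kₐd) = n₀ᵦ e^(−kᵦd) ⇒ ln(n₀ₐ/n₀ᵦ) = (kₐ − kᵦ)·d
d = ln(0.59/0.52) / (0.685 − 0.459) = 0.1263 / 0.226 = 0.559 km

560 m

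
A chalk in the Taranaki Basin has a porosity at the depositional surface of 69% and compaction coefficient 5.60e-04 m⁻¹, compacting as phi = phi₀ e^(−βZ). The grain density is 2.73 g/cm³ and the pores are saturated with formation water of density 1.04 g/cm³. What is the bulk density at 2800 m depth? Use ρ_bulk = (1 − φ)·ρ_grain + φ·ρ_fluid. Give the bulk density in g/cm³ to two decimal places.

Working in km (1 km = 1000 m; β in km⁻¹ = β in m⁻¹ × 1000):
Porosity at depth: phi = 0.69·exp(−0.56×2.8) = 0.69×0.2085 = 0.1438
Bulk density: ρ_b = (1−phi)ρ_g + phi·ρ_f = 0.8562×2.73 + 0.1438×1.04
       = 2.337 + 0.150 = 2.487 g/cm³

2.49 g/cm³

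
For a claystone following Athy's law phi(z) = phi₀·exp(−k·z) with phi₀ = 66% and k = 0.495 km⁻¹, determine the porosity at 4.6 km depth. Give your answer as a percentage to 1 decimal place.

6.8%

phi = phi₀·exp(−k·z) = 0.66 × exp(−0.495 × 4.6) = 0.66 × exp(−2.277)
  = 0.66 × 0.1026 = 0.0677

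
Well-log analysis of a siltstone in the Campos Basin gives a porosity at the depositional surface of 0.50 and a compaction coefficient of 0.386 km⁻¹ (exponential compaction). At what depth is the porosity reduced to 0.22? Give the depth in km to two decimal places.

2.13 km

Invert Athy's law: d = ln(phi₀/phi) / β
d = ln(0.5/0.22) / 0.386 = ln(2.273) / 0.386 = 0.8210 / 0.386 = 2.127 km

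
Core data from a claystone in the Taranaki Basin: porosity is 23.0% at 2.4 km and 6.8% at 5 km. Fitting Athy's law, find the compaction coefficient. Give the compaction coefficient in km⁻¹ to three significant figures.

0.469 km⁻¹

Athy: φ(Z) = φ₀ e^(−cZ) ⇒ φ₁/φ₂ = e^{c(Z₂−Z₁)} ⇒ c = ln(φ₁/φ₂)/(Z₂−Z₁)
c = ln(0.23/0.068) / (5 − 2.4) = ln(3.382) / 2.6 = 1.2186 / 2.6 = 0.4687 km⁻¹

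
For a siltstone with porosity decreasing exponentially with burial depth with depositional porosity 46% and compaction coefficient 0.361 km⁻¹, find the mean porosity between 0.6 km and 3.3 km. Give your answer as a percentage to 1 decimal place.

23.7%

⟨n⟩ = (1/(Z₂−Z₁)) ∫ n₀ e^(−cZ) dZ = n₀·(e^(−c·Z₁) − e^(−c·Z₂)) / (c·(Z₂−Z₁))
e^(−0.361×0.6) = 0.8053; e^(−0.361×3.3) = 0.3038
⟨n⟩ = 0.46 × (0.8053 − 0.3038) / (0.361 × 2.7) = 0.46 × 0.5144 = 0.2366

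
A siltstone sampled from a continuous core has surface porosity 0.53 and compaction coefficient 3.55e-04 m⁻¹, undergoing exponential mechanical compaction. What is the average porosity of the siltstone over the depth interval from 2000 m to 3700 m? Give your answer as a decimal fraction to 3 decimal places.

0.196

Working in km (1 km = 1000 m; k in km⁻¹ = k in m⁻¹ × 1000):
⟨n⟩ = (1/(Z₂−Z₁)) ∫ n₀ e^(−kZ) dZ = n₀·(e^(−k·Z₁) − e^(−k·Z₂)) / (k·(Z₂−Z₁))
e^(−0.355×2) = 0.4916; e^(−0.355×3.7) = 0.2689
⟨n⟩ = 0.53 × (0.4916 − 0.2689) / (0.355 × 1.7) = 0.53 × 0.3691 = 0.1956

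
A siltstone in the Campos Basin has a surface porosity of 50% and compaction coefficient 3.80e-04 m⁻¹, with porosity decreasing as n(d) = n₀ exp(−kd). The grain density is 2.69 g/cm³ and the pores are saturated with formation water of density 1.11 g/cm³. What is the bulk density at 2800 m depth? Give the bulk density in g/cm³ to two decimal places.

Working in km (1 km = 1000 m; k in km⁻¹ = k in m⁻¹ × 1000):
Porosity at depth: n = 0.5·exp(−0.38×2.8) = 0.5×0.3451 = 0.1725
Bulk density: ρ_b = (1−n)ρ_g + n·ρ_f = 0.8275×2.69 + 0.1725×1.11
       = 2.226 + 0.192 = 2.417 g/cm³

2.42 g/cm³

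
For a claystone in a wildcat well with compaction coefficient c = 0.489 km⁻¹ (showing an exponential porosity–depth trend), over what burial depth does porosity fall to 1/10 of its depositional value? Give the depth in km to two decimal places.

4.71 km

φ/φ₀ = 1/10 ⇒ exp(−c·d) = 1/10 ⇒ d = ln(10) / c
d = 2.3026 / 0.489 = 4.709 km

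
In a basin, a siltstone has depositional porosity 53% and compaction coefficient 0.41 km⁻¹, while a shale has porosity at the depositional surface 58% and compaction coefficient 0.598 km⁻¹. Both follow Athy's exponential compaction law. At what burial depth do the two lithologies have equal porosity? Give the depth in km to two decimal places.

Set n₀ₐ e^(−cₐz) = n₀ᵦ e^(−cᵦz) ⇒ ln(n₀ₐ/n₀ᵦ) = (cₐ − cᵦ)·z
z = ln(0.53/0.58) / (0.41 − 0.598) = -0.0902 / -0.188 = 0.480 km

0.48 km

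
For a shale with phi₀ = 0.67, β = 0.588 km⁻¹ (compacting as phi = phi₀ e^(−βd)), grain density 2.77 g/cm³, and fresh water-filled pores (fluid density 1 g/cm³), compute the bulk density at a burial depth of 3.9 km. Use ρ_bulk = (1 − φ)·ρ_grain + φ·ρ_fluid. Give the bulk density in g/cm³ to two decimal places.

2.65 g/cm³

Porosity at depth: phi = 0.67·exp(−0.588×3.9) = 0.67×0.1009 = 0.0676
Bulk density: ρ_b = (1−phi)ρ_g + phi·ρ_f = 0.9324×2.77 + 0.0676×1
       = 2.583 + 0.068 = 2.650 g/cm³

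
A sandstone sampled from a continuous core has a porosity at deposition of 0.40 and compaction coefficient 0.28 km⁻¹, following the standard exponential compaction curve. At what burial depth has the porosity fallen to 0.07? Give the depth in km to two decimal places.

6.22 km

Invert Athy's law: Z = ln(φ₀/φ) / c
Z = ln(0.4/0.07) / 0.28 = ln(5.714) / 0.28 = 1.7430 / 0.28 = 6.225 km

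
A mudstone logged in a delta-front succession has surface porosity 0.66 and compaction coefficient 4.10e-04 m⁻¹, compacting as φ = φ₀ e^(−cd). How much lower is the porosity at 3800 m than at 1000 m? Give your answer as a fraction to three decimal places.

0.299

Working in km (1 km = 1000 m; c in km⁻¹ = c in m⁻¹ × 1000):
φ(1) = 0.66·e^(−0.41×1) = 0.4380
φ(3.8) = 0.66·e^(−0.41×3.8) = 0.1390
Δφ = 0.4380 − 0.1390 = 0.2990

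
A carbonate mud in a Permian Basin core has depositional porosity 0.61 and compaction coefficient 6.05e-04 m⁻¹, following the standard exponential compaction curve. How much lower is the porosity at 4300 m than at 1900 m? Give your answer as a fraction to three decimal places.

0.148

Working in km (1 km = 1000 m; c in km⁻¹ = c in m⁻¹ × 1000):
phi(1.9) = 0.61·e^(−0.605×1.9) = 0.1932
phi(4.3) = 0.61·e^(−0.605×4.3) = 0.0452
Δphi = 0.1932 − 0.0452 = 0.1480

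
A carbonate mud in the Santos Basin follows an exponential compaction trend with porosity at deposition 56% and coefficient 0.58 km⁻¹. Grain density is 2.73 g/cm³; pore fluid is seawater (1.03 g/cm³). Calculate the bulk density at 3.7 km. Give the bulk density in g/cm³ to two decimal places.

2.62 g/cm³

Porosity at depth: φ = 0.56·exp(−0.58×3.7) = 0.56×0.1170 = 0.0655
Bulk density: ρ_b = (1−φ)ρ_g + φ·ρ_f = 0.9345×2.73 + 0.0655×1.03
       = 2.551 + 0.067 = 2.619 g/cm³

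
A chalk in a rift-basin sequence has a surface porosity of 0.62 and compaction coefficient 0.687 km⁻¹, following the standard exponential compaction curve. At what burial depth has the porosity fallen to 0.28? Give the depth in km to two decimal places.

1.16 km

Invert Athy's law: d = ln(n₀/n) / β
d = ln(0.62/0.28) / 0.687 = ln(2.214) / 0.687 = 0.7949 / 0.687 = 1.157 km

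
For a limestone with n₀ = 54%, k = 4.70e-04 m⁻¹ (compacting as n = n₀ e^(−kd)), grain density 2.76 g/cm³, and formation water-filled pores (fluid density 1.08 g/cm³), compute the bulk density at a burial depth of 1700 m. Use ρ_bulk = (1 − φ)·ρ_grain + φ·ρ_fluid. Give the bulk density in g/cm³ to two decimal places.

Working in km (1 km = 1000 m; k in km⁻¹ = k in m⁻¹ × 1000):
Porosity at depth: n = 0.54·exp(−0.47×1.7) = 0.54×0.4498 = 0.2429
Bulk density: ρ_b = (1−n)ρ_g + n·ρ_f = 0.7571×2.76 + 0.2429×1.08
       = 2.090 + 0.262 = 2.352 g/cm³

2.35 g/cm³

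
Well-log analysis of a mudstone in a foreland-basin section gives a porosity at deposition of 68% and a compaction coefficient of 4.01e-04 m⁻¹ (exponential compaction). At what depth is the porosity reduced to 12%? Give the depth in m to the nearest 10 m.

Working in km (1 km = 1000 m; β in km⁻¹ = β in m⁻¹ × 1000):
Invert Athy's law: d = ln(φ₀/φ) / β
d = ln(0.68/0.12) / 0.401 = ln(5.667) / 0.401 = 1.7346 / 0.401 = 4.326 km

4330 m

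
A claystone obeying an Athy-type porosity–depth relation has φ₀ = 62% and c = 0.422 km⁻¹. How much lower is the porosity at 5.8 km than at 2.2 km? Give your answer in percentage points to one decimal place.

φ(2.2) = 0.62·e^(−0.422×2.2) = 0.2450
φ(5.8) = 0.62·e^(−0.422×5.8) = 0.0536
Δφ = 0.2450 − 0.0536 = 0.1914

19.1 percentage points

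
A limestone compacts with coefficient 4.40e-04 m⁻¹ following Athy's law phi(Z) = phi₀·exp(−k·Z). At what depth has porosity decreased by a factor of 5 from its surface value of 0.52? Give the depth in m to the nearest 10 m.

Working in km (1 km = 1000 m; k in km⁻¹ = k in m⁻¹ × 1000):
phi/phi₀ = 1/5 ⇒ exp(−k·Z) = 1/5 ⇒ Z = ln(5) / k
Z = 1.6094 / 0.44 = 3.658 km

3660 m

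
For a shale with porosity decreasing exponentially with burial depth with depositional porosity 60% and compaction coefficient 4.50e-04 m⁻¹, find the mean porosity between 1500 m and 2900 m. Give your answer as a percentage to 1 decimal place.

22.7%

Working in km (1 km = 1000 m; k in km⁻¹ = k in m⁻¹ × 1000):
⟨n⟩ = (1/(z₂−z₁)) ∫ n₀ e^(−kz) dz = n₀·(e^(−k·z₁) − e^(−k·z₂)) / (k·(z₂−z₁))
e^(−0.45×1.5) = 0.5092; e^(−0.45×2.9) = 0.2712
⟨n⟩ = 0.6 × (0.5092 − 0.2712) / (0.45 × 1.4) = 0.6 × 0.3778 = 0.2267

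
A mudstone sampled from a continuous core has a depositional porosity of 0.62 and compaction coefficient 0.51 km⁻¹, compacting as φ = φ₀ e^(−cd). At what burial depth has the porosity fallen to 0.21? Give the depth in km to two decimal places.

Invert Athy's law: d = ln(φ₀/φ) / c
d = ln(0.62/0.21) / 0.51 = ln(2.952) / 0.51 = 1.0826 / 0.51 = 2.123 km

2.12 km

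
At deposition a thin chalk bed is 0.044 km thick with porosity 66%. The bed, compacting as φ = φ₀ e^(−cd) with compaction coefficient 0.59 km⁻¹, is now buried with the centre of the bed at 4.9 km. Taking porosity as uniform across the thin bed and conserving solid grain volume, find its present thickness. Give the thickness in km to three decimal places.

Porosity at 4.9 km: φ = 0.66·exp(−0.59×4.9) = 0.0366
Solid-volume conservation: h(1−φ) = h₀(1−φ₀) ⇒ h = h₀·(1−φ₀)/(1−φ)
h = 0.044 × (1 − 0.66)/(1 − 0.0366) = 0.044 × 0.3529 = 0.0155 km

0.016 km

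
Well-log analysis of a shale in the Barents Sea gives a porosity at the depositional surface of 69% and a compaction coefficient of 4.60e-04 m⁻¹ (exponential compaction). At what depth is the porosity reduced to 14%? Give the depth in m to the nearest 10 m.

Working in km (1 km = 1000 m; β in km⁻¹ = β in m⁻¹ × 1000):
Invert Athy's law: Z = ln(n₀/n) / β
Z = ln(0.69/0.14) / 0.46 = ln(4.929) / 0.46 = 1.5950 / 0.46 = 3.467 km

3470 m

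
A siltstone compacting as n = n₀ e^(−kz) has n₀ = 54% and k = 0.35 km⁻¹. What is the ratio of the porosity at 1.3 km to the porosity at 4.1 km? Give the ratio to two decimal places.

n(z₁)/n(z₂) = e^(−k·z₁)/e^(−k·z₂) = e^{k(z₂−z₁)}
= exp(0.35 × 2.8) = exp(0.98) = 2.6645

2.66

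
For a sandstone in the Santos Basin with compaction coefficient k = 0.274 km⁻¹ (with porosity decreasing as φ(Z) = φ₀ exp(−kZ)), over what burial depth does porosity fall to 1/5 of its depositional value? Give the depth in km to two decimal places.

5.87 km

φ/φ₀ = 1/5 ⇒ exp(−k·Z) = 1/5 ⇒ Z = ln(5) / k
Z = 1.6094 / 0.274 = 5.874 km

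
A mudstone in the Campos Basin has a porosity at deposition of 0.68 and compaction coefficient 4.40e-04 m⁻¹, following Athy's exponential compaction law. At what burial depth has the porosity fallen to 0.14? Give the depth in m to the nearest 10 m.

Working in km (1 km = 1000 m; k in km⁻¹ = k in m⁻¹ × 1000):
Invert Athy's law: Z = ln(n₀/n) / k
Z = ln(0.68/0.14) / 0.44 = ln(4.857) / 0.44 = 1.5805 / 0.44 = 3.592 km

3590 m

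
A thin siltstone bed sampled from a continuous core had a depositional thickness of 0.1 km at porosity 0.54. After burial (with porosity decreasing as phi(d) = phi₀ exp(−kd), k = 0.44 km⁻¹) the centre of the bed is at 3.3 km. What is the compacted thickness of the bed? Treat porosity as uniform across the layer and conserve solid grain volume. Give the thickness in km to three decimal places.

Porosity at 3.3 km: phi = 0.54·exp(−0.44×3.3) = 0.1264
Solid-volume conservation: h(1−phi) = h₀(1−phi₀) ⇒ h = h₀·(1−phi₀)/(1−phi)
h = 0.1 × (1 − 0.54)/(1 − 0.1264) = 0.1 × 0.5266 = 0.0527 km

0.053 km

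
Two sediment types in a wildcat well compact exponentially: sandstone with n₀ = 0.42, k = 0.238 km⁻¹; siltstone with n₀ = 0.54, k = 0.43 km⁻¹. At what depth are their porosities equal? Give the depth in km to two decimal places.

1.31 km

Set n₀ₐ e^(−kₐz) = n₀ᵦ e^(−kᵦz) ⇒ ln(n₀ₐ/n₀ᵦ) = (kₐ − kᵦ)·z
z = ln(0.42/0.54) / (0.238 − 0.43) = -0.2513 / -0.192 = 1.309 km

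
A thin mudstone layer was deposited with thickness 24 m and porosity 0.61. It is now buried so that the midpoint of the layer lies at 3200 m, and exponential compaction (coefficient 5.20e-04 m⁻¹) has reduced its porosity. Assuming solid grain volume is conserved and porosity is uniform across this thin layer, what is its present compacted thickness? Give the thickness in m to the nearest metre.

Working in km (1 km = 1000 m; β in km⁻¹ = β in m⁻¹ × 1000):
Porosity at 3.2 km: n = 0.61·exp(−0.52×3.2) = 0.1155
Solid-volume conservation: h(1−n) = h₀(1−n₀) ⇒ h = h₀·(1−n₀)/(1−n)
h = 0.024 × (1 − 0.61)/(1 − 0.1155) = 0.024 × 0.4409 = 0.0106 km

11 m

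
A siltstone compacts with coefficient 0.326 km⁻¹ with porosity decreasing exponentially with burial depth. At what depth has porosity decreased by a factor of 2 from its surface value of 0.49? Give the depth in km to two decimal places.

2.13 km

n/n₀ = 1/2 ⇒ exp(−c·d) = 1/2 ⇒ d = ln(2) / c
d = 0.6931 / 0.326 = 2.126 km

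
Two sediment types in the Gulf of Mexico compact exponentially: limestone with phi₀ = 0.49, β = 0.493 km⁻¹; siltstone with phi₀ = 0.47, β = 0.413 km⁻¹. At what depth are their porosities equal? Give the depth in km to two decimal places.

0.52 km

Set phi₀ₐ e^(−βₐZ) = phi₀ᵦ e^(−βᵦZ) ⇒ ln(phi₀ₐ/phi₀ᵦ) = (βₐ − βᵦ)·Z
Z = ln(0.49/0.47) / (0.493 − 0.413) = 0.0417 / 0.08 = 0.521 km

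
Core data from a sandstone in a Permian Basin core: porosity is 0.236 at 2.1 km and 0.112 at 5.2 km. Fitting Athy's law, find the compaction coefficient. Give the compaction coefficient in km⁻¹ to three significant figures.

Athy: φ(d) = φ₀ e^(−kd) ⇒ φ₁/φ₂ = e^{k(d₂−d₁)} ⇒ k = ln(φ₁/φ₂)/(d₂−d₁)
k = ln(0.236/0.112) / (5.2 − 2.1) = ln(2.107) / 3.1 = 0.7453 / 3.1 = 0.2404 km⁻¹

0.240 km⁻¹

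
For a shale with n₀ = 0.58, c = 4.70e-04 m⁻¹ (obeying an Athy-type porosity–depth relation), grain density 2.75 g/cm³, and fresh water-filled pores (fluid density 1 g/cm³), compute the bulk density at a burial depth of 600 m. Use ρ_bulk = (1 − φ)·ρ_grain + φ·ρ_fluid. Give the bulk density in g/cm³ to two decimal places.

1.98 g/cm³

Working in km (1 km = 1000 m; c in km⁻¹ = c in m⁻¹ × 1000):
Porosity at depth: n = 0.58·exp(−0.47×0.6) = 0.58×0.7543 = 0.4375
Bulk density: ρ_b = (1−n)ρ_g + n·ρ_f = 0.5625×2.75 + 0.4375×1
       = 1.547 + 0.437 = 1.984 g/cm³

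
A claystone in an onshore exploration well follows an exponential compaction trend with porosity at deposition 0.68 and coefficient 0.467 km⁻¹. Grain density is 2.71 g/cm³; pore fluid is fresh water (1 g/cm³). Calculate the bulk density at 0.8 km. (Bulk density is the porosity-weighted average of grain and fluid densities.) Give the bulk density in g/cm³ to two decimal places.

1.91 g/cm³

Porosity at depth: φ = 0.68·exp(−0.467×0.8) = 0.68×0.6883 = 0.4680
Bulk density: ρ_b = (1−φ)ρ_g + φ·ρ_f = 0.5320×2.71 + 0.4680×1
       = 1.442 + 0.468 = 1.910 g/cm³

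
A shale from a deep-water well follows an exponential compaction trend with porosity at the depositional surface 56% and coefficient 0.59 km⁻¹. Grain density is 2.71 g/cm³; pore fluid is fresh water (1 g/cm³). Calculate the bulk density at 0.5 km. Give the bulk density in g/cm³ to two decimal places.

Porosity at depth: n = 0.56·exp(−0.59×0.5) = 0.56×0.7445 = 0.4169
Bulk density: ρ_b = (1−n)ρ_g + n·ρ_f = 0.5831×2.71 + 0.4169×1
       = 1.580 + 0.417 = 1.997 g/cm³

2.00 g/cm³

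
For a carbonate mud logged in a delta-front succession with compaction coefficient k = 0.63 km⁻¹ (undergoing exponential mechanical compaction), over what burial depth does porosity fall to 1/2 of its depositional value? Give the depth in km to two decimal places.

n/n₀ = 1/2 ⇒ exp(−k·d) = 1/2 ⇒ d = ln(2) / k
d = 0.6931 / 0.63 = 1.100 km

1.10 km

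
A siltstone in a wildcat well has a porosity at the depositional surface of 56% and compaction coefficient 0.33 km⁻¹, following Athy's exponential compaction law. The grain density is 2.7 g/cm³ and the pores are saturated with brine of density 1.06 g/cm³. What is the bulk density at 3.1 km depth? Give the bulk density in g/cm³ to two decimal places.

Porosity at depth: φ = 0.56·exp(−0.33×3.1) = 0.56×0.3595 = 0.2013
Bulk density: ρ_b = (1−φ)ρ_g + φ·ρ_f = 0.7987×2.7 + 0.2013×1.06
       = 2.156 + 0.213 = 2.370 g/cm³

2.37 g/cm³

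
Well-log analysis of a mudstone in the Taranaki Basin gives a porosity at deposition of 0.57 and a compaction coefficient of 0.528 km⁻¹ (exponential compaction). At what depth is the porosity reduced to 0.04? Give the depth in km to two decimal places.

5.03 km

Invert Athy's law: z = ln(phi₀/phi) / c
z = ln(0.57/0.04) / 0.528 = ln(14.25) / 0.528 = 2.6568 / 0.528 = 5.032 km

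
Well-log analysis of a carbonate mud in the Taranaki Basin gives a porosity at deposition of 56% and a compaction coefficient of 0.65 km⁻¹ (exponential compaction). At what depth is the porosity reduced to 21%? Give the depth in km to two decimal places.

Invert Athy's law: z = ln(φ₀/φ) / c
z = ln(0.56/0.21) / 0.65 = ln(2.667) / 0.65 = 0.9808 / 0.65 = 1.509 km

1.51 km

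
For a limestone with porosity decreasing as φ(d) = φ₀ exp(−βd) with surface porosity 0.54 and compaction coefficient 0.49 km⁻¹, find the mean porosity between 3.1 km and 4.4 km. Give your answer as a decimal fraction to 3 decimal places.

0.087

⟨φ⟩ = (1/(d₂−d₁)) ∫ φ₀ e^(−βd) dd = φ₀·(e^(−β·d₁) − e^(−β·d₂)) / (β·(d₂−d₁))
e^(−0.49×3.1) = 0.2189; e^(−0.49×4.4) = 0.1158
⟨φ⟩ = 0.54 × (0.2189 − 0.1158) / (0.49 × 1.3) = 0.54 × 0.1619 = 0.0874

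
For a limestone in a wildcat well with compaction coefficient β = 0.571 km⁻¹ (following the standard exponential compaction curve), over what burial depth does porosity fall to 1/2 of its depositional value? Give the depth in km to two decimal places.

1.21 km

phi/phi₀ = 1/2 ⇒ exp(−β·d) = 1/2 ⇒ d = ln(2) / β
d = 0.6931 / 0.571 = 1.214 km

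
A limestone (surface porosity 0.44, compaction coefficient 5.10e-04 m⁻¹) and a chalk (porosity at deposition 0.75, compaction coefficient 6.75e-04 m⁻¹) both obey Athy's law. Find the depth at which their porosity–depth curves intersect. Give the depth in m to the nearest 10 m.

3230 m

Working in km (1 km = 1000 m; c in km⁻¹ = c in m⁻¹ × 1000):
Set n₀ₐ e^(−cₐZ) = n₀ᵦ e^(−cᵦZ) ⇒ ln(n₀ₐ/n₀ᵦ) = (cₐ − cᵦ)·Z
Z = ln(0.44/0.75) / (0.51 − 0.675) = -0.5333 / -0.165 = 3.232 km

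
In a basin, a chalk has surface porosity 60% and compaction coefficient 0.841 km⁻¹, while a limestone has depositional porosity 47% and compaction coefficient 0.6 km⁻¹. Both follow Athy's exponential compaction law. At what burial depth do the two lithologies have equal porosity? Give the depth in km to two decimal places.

1.01 km

Set φ₀ₐ e^(−cₐz) = φ₀ᵦ e^(−cᵦz) ⇒ ln(φ₀ₐ/φ₀ᵦ) = (cₐ − cᵦ)·z
z = ln(0.6/0.47) / (0.841 − 0.6) = 0.2442 / 0.241 = 1.013 km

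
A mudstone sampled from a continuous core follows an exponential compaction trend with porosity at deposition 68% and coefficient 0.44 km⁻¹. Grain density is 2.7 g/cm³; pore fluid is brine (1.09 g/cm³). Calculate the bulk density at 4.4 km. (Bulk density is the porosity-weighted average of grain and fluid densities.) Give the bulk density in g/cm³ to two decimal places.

Porosity at depth: φ = 0.68·exp(−0.44×4.4) = 0.68×0.1443 = 0.0981
Bulk density: ρ_b = (1−φ)ρ_g + φ·ρ_f = 0.9019×2.7 + 0.0981×1.09
       = 2.435 + 0.107 = 2.542 g/cm³

2.54 g/cm³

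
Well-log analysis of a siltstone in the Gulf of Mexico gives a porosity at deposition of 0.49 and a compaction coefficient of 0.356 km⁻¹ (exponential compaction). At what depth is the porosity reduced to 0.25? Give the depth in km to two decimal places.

Invert Athy's law: d = ln(φ₀/φ) / β
d = ln(0.49/0.25) / 0.356 = ln(1.96) / 0.356 = 0.6729 / 0.356 = 1.890 km

1.89 km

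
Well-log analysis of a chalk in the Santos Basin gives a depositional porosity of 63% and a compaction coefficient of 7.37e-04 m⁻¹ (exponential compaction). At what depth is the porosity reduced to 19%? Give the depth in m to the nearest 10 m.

Working in km (1 km = 1000 m; c in km⁻¹ = c in m⁻¹ × 1000):
Invert Athy's law: Z = ln(phi₀/phi) / c
Z = ln(0.63/0.19) / 0.737 = ln(3.316) / 0.737 = 1.1987 / 0.737 = 1.626 km

1630 m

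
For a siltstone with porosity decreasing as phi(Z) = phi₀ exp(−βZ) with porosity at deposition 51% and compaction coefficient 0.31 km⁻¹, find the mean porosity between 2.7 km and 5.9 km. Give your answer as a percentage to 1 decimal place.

⟨phi⟩ = (1/(Z₂−Z₁)) ∫ phi₀ e^(−βZ) dZ = phi₀·(e^(−β·Z₁) − e^(−β·Z₂)) / (β·(Z₂−Z₁))
e^(−0.31×2.7) = 0.4330; e^(−0.31×5.9) = 0.1606
⟨phi⟩ = 0.51 × (0.4330 − 0.1606) / (0.31 × 3.2) = 0.51 × 0.2746 = 0.1401

14.0%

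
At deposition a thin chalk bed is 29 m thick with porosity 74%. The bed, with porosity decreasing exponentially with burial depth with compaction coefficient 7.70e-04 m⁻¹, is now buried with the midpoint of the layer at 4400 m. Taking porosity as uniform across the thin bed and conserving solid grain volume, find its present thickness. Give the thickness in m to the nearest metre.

8 m

Working in km (1 km = 1000 m; c in km⁻¹ = c in m⁻¹ × 1000):
Porosity at 4.4 km: φ = 0.74·exp(−0.77×4.4) = 0.0250
Solid-volume conservation: h(1−φ) = h₀(1−φ₀) ⇒ h = h₀·(1−φ₀)/(1−φ)
h = 0.029 × (1 − 0.74)/(1 − 0.0250) = 0.029 × 0.2667 = 0.0077 km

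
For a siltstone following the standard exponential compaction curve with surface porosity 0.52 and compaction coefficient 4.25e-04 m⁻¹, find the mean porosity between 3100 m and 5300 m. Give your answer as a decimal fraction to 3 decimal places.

Working in km (1 km = 1000 m; c in km⁻¹ = c in m⁻¹ × 1000):
⟨phi⟩ = (1/(z₂−z₁)) ∫ phi₀ e^(−cz) dz = phi₀·(e^(−c·z₁) − e^(−c·z₂)) / (c·(z₂−z₁))
e^(−0.425×3.1) = 0.2678; e^(−0.425×5.3) = 0.1051
⟨phi⟩ = 0.52 × (0.2678 − 0.1051) / (0.425 × 2.2) = 0.52 × 0.1740 = 0.0905

0.090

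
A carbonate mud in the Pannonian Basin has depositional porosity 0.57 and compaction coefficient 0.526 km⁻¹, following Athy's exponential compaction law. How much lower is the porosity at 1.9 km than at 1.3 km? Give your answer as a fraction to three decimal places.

0.078

φ(1.3) = 0.57·e^(−0.526×1.3) = 0.2877
φ(1.9) = 0.57·e^(−0.526×1.9) = 0.2098
Δφ = 0.2877 − 0.2098 = 0.0779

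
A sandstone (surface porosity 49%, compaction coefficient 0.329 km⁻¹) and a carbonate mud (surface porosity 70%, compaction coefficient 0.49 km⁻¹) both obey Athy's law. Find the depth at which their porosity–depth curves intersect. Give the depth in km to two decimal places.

Set n₀ₐ e^(−kₐd) = n₀ᵦ e^(−kᵦd) ⇒ ln(n₀ₐ/n₀ᵦ) = (kₐ − kᵦ)·d
d = ln(0.49/0.7) / (0.329 − 0.49) = -0.3567 / -0.161 = 2.215 km

2.22 km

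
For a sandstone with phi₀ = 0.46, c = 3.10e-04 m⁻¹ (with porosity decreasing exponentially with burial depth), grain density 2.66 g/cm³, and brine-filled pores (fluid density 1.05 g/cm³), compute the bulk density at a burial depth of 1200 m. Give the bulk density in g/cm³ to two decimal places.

2.15 g/cm³

Working in km (1 km = 1000 m; c in km⁻¹ = c in m⁻¹ × 1000):
Porosity at depth: phi = 0.46·exp(−0.31×1.2) = 0.46×0.6894 = 0.3171
Bulk density: ρ_b = (1−phi)ρ_g + phi·ρ_f = 0.6829×2.66 + 0.3171×1.05
       = 1.817 + 0.333 = 2.149 g/cm³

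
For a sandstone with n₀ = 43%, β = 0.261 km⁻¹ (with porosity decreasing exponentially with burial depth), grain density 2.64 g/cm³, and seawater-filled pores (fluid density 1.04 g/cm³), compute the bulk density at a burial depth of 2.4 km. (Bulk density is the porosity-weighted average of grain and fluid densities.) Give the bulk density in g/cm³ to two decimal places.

Porosity at depth: n = 0.43·exp(−0.261×2.4) = 0.43×0.5345 = 0.2298
Bulk density: ρ_b = (1−n)ρ_g + n·ρ_f = 0.7702×2.64 + 0.2298×1.04
       = 2.033 + 0.239 = 2.272 g/cm³

2.27 g/cm³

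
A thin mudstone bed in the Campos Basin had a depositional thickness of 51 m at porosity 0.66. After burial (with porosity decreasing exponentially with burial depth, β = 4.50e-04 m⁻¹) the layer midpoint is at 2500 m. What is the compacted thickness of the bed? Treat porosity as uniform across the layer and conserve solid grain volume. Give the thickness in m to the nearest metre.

22 m

Working in km (1 km = 1000 m; β in km⁻¹ = β in m⁻¹ × 1000):
Porosity at 2.5 km: n = 0.66·exp(−0.45×2.5) = 0.2143
Solid-volume conservation: h(1−n) = h₀(1−n₀) ⇒ h = h₀·(1−n₀)/(1−n)
h = 0.051 × (1 − 0.66)/(1 − 0.2143) = 0.051 × 0.4327 = 0.0221 km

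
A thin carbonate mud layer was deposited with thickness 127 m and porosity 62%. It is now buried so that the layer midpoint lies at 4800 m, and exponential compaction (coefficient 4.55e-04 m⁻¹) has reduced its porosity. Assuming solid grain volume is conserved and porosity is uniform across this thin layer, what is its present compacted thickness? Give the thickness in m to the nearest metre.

Working in km (1 km = 1000 m; c in km⁻¹ = c in m⁻¹ × 1000):
Porosity at 4.8 km: n = 0.62·exp(−0.455×4.8) = 0.0698
Solid-volume conservation: h(1−n) = h₀(1−n₀) ⇒ h = h₀·(1−n₀)/(1−n)
h = 0.127 × (1 − 0.62)/(1 − 0.0698) = 0.127 × 0.4085 = 0.0519 km

52 m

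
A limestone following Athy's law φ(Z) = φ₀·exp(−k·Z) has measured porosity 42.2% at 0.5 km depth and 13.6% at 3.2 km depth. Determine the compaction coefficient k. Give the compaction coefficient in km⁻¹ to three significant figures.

0.419 km⁻¹

Athy: φ(Z) = φ₀ e^(−kZ) ⇒ φ₁/φ₂ = e^{k(Z₂−Z₁)} ⇒ k = ln(φ₁/φ₂)/(Z₂−Z₁)
k = ln(0.422/0.136) / (3.2 − 0.5) = ln(3.103) / 2.7 = 1.1324 / 2.7 = 0.4194 km⁻¹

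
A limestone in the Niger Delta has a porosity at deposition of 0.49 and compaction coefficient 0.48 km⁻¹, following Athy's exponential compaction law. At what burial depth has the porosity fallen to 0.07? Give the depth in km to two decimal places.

4.05 km

Invert Athy's law: z = ln(phi₀/phi) / k
z = ln(0.49/0.07) / 0.48 = ln(7) / 0.48 = 1.9459 / 0.48 = 4.054 km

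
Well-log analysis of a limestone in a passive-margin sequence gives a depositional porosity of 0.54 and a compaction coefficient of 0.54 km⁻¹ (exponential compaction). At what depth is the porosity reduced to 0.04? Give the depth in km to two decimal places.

4.82 km

Invert Athy's law: d = ln(n₀/n) / k
d = ln(0.54/0.04) / 0.54 = ln(13.5) / 0.54 = 2.6027 / 0.54 = 4.820 km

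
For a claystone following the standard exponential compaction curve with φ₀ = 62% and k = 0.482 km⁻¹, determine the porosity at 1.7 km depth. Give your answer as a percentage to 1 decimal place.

φ = φ₀·exp(−k·d) = 0.62 × exp(−0.482 × 1.7) = 0.62 × exp(−0.8194)
  = 0.62 × 0.4407 = 0.2732

27.3%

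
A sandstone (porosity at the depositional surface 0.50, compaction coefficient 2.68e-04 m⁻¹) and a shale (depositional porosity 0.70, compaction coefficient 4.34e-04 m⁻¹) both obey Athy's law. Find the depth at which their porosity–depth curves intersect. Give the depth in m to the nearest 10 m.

Working in km (1 km = 1000 m; c in km⁻¹ = c in m⁻¹ × 1000):
Set phi₀ₐ e^(−cₐz) = phi₀ᵦ e^(−cᵦz) ⇒ ln(phi₀ₐ/phi₀ᵦ) = (cₐ − cᵦ)·z
z = ln(0.5/0.7) / (0.268 − 0.434) = -0.3365 / -0.166 = 2.027 km

2030 m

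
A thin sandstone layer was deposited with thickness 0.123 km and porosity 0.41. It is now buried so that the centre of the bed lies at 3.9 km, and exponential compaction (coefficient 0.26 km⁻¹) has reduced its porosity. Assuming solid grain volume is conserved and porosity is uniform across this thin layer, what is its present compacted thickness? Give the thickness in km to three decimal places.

Porosity at 3.9 km: phi = 0.41·exp(−0.26×3.9) = 0.1487
Solid-volume conservation: h(1−phi) = h₀(1−phi₀) ⇒ h = h₀·(1−phi₀)/(1−phi)
h = 0.123 × (1 − 0.41)/(1 − 0.1487) = 0.123 × 0.6931 = 0.0852 km

0.085 km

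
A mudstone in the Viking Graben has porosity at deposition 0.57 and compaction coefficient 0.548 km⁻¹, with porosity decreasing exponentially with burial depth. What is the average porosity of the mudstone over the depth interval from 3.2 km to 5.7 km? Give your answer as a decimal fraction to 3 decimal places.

0.054

⟨phi⟩ = (1/(z₂−z₁)) ∫ phi₀ e^(−βz) dz = phi₀·(e^(−β·z₁) − e^(−β·z₂)) / (β·(z₂−z₁))
e^(−0.548×3.2) = 0.1731; e^(−0.548×5.7) = 0.0440
⟨phi⟩ = 0.57 × (0.1731 − 0.0440) / (0.548 × 2.5) = 0.57 × 0.0943 = 0.0537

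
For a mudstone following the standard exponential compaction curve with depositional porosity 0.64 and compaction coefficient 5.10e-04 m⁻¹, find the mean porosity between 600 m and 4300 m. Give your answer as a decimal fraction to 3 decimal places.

0.212

Working in km (1 km = 1000 m; c in km⁻¹ = c in m⁻¹ × 1000):
⟨n⟩ = (1/(z₂−z₁)) ∫ n₀ e^(−cz) dz = n₀·(e^(−c·z₁) − e^(−c·z₂)) / (c·(z₂−z₁))
e^(−0.51×0.6) = 0.7364; e^(−0.51×4.3) = 0.1116
⟨n⟩ = 0.64 × (0.7364 − 0.1116) / (0.51 × 3.7) = 0.64 × 0.3311 = 0.2119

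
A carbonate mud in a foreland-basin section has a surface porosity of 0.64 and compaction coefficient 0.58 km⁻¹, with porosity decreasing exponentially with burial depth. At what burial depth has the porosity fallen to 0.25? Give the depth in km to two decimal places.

Invert Athy's law: Z = ln(φ₀/φ) / c
Z = ln(0.64/0.25) / 0.58 = ln(2.56) / 0.58 = 0.9400 / 0.58 = 1.621 km

1.62 km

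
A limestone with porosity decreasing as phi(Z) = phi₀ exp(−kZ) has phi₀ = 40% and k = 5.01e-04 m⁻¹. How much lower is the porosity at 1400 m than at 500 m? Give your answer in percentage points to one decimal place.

Working in km (1 km = 1000 m; k in km⁻¹ = k in m⁻¹ × 1000):
phi(0.5) = 0.4·e^(−0.501×0.5) = 0.3114
phi(1.4) = 0.4·e^(−0.501×1.4) = 0.1984
Δphi = 0.3114 − 0.1984 = 0.1130

11.3 percentage points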